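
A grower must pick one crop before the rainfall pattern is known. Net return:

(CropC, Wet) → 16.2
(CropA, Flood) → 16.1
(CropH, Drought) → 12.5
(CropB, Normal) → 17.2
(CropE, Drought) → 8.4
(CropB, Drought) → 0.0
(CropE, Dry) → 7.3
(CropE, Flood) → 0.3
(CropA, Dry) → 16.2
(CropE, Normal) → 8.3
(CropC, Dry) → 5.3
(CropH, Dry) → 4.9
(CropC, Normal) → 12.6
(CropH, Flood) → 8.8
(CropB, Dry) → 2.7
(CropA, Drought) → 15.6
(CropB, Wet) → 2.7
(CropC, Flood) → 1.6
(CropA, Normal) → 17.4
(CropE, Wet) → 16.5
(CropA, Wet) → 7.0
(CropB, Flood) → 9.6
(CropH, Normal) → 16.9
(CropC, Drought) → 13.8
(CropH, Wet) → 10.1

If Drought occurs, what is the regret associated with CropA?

Best payoff under Drought is 15.6.
Regret = 15.6 − 15.6 = 0.0.

0.0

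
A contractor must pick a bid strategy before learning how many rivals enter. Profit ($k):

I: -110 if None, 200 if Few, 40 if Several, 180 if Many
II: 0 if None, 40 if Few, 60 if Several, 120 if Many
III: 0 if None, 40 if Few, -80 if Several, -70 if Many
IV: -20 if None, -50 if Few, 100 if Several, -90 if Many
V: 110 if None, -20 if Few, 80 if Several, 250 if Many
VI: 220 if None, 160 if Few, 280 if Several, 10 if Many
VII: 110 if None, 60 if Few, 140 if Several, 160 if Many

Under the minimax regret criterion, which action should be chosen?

Column bests: None=220, Few=200, Several=280, Many=250.
I regrets: 330, 0, 240, 70 → max 330
II regrets: 220, 160, 220, 130 → max 220
III regrets: 220, 160, 360, 320 → max 360
IV regrets: 240, 250, 180, 340 → max 340
V regrets: 110, 220, 200, 0 → max 220
VI regrets: 0, 40, 0, 240 → max 240
VII regrets: 110, 140, 140, 90 → max 140
Smallest max regret = 140 → VII.

VII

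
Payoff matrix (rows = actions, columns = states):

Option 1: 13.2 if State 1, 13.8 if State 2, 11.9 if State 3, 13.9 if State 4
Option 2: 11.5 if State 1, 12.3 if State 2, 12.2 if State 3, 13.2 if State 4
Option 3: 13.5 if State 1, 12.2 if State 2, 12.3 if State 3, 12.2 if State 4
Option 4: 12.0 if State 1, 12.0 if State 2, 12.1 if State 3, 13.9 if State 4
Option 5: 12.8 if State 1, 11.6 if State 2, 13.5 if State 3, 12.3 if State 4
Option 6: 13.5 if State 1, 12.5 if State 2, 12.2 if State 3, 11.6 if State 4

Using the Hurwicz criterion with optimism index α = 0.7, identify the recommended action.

Option 1: 0.7·13.9 + 0.3·11.9 = 13.3
Option 2: 0.7·13.2 + 0.3·11.5 = 12.69
Option 3: 0.7·13.5 + 0.3·12.2 = 13.11
Option 4: 0.7·13.9 + 0.3·12.0 = 13.33
Option 5: 0.7·13.5 + 0.3·11.6 = 12.93
Option 6: 0.7·13.5 + 0.3·11.6 = 12.93
Highest Hurwicz score = 13.33 → Option 4.

Option 4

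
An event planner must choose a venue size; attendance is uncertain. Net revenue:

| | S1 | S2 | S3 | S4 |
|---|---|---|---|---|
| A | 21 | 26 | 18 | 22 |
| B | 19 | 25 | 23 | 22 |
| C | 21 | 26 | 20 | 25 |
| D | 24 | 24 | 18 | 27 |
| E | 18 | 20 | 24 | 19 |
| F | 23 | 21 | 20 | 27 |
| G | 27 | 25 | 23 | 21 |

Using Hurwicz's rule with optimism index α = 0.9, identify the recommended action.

A: 0.9·26 + 0.1·18 = 25.2
B: 0.9·25 + 0.1·19 = 24.4
C: 0.9·26 + 0.1·20 = 25.4
D: 0.9·27 + 0.1·18 = 26.1
E: 0.9·24 + 0.1·18 = 23.4
F: 0.9·27 + 0.1·20 = 26.3
G: 0.9·27 + 0.1·21 = 26.4
Highest Hurwicz score = 26.4 → G.

G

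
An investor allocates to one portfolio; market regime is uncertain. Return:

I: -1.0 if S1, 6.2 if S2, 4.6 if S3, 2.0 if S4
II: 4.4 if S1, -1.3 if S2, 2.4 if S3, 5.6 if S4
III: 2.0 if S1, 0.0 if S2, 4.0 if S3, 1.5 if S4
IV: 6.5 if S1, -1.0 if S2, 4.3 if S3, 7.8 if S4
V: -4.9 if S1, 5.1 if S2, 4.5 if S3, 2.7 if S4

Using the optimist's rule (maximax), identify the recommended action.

Row maxima: I=6.2, II=5.6, III=4.0, IV=7.8, V=5.1
Best best-case = 7.8 → IV.

IV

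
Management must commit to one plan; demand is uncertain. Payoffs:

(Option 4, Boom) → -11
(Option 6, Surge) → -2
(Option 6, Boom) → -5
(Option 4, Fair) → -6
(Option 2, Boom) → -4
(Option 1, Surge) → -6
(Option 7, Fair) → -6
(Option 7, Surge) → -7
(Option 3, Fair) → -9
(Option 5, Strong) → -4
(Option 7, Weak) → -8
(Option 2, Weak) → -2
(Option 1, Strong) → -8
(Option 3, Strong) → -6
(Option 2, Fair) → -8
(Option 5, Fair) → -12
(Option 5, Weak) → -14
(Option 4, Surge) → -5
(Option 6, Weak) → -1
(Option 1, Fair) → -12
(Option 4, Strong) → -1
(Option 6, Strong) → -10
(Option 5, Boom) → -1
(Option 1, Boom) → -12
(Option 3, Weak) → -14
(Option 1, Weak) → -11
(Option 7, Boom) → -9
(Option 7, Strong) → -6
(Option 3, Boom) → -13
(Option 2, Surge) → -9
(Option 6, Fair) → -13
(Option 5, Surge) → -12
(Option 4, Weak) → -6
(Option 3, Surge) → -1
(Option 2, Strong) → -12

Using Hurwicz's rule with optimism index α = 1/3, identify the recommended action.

Option 4

Option 1: 1/3·(-6) + 2/3·(-12) = -10
Option 2: 1/3·(-2) + 2/3·(-12) = -26/3
Option 3: 1/3·(-1) + 2/3·(-14) = -29/3
Option 4: 1/3·(-1) + 2/3·(-11) = -23/3
Option 5: 1/3·(-1) + 2/3·(-14) = -29/3
Option 6: 1/3·(-1) + 2/3·(-13) = -9
Option 7: 1/3·(-6) + 2/3·(-9) = -8
Highest Hurwicz score = -23/3 → Option 4.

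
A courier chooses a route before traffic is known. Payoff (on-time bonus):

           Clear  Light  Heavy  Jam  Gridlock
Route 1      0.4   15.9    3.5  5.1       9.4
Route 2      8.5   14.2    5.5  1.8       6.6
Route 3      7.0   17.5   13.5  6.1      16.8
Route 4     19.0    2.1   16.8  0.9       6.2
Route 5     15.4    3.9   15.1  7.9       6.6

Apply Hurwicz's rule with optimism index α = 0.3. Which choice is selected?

Route 1: 0.3·15.9 + 0.7·0.4 = 5.05
Route 2: 0.3·14.2 + 0.7·1.8 = 5.52
Route 3: 0.3·17.5 + 0.7·6.1 = 9.52
Route 4: 0.3·19.0 + 0.7·0.9 = 6.33
Route 5: 0.3·15.4 + 0.7·3.9 = 7.35
Highest Hurwicz score = 9.52 → Route 3.

Route 3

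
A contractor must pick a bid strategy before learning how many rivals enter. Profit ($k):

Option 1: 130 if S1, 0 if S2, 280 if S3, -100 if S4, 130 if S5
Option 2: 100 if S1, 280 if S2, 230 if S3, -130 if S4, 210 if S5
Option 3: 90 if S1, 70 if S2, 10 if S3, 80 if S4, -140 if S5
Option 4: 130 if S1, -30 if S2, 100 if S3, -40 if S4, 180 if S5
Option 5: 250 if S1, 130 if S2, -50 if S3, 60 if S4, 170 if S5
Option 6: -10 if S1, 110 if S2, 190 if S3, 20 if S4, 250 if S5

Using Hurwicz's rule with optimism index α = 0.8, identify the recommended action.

Option 1: 0.8·280 + 0.2·(-100) = 204
Option 2: 0.8·280 + 0.2·(-130) = 198
Option 3: 0.8·90 + 0.2·(-140) = 44
Option 4: 0.8·180 + 0.2·(-40) = 136
Option 5: 0.8·250 + 0.2·(-50) = 190
Option 6: 0.8·250 + 0.2·(-10) = 198
Highest Hurwicz score = 204 → Option 1.

Option 1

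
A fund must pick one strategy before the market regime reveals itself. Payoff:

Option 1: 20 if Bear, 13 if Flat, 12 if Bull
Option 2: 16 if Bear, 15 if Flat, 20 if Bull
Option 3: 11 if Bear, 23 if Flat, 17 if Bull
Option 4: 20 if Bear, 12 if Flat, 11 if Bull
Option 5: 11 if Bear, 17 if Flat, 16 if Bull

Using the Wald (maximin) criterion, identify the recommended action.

Row minima: Option 1=12, Option 2=15, Option 3=11, Option 4=11, Option 5=11
Best worst-case = 15 → Option 2.

Option 2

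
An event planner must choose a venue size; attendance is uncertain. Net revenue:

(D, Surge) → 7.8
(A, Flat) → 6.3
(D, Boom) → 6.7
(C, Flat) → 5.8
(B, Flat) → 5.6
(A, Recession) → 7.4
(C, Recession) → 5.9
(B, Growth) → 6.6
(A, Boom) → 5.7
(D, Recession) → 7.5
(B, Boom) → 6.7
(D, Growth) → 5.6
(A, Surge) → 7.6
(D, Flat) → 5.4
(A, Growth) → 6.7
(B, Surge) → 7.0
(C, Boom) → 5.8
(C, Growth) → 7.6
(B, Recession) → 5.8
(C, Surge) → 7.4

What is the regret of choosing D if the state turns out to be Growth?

Best payoff under Growth is 7.6.
Regret = 7.6 − 5.6 = 2.0.

2.0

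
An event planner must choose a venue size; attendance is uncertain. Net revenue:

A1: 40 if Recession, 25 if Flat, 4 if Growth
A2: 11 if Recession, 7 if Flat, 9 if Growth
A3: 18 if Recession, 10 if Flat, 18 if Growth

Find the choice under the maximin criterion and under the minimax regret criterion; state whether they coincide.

Row minima: A1=4, A2=7, A3=10
Best worst-case = 10 → A3.
Column bests: Recession=40, Flat=25, Growth=18.
A1 regrets: 0, 0, 14 → max 14
A2 regrets: 29, 18, 9 → max 29
A3 regrets: 22, 15, 0 → max 22
Smallest max regret = 14 → A1.

maximin → A3; minimax regret → A1 (disagree)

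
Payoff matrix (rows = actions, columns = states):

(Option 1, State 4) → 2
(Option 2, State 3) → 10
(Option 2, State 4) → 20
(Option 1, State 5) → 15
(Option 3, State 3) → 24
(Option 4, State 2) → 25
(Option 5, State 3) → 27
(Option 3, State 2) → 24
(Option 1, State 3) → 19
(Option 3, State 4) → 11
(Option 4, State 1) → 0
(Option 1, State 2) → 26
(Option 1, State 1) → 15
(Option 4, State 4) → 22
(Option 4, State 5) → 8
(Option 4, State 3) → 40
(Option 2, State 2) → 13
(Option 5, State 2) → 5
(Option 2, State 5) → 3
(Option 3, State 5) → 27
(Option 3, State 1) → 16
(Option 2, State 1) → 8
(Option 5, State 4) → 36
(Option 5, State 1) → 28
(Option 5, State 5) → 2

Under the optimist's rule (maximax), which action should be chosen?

Row maxima: Option 1=26, Option 2=20, Option 3=27, Option 4=40, Option 5=36
Best best-case = 40 → Option 4.

Option 4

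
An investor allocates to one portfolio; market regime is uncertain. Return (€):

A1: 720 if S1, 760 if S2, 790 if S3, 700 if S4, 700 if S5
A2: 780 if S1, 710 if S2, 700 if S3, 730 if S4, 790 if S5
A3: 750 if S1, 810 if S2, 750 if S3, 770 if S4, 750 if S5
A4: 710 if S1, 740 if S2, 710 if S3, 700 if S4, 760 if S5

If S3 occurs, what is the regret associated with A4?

Best payoff under S3 is 790.
Regret = 790 − 710 = 80.

80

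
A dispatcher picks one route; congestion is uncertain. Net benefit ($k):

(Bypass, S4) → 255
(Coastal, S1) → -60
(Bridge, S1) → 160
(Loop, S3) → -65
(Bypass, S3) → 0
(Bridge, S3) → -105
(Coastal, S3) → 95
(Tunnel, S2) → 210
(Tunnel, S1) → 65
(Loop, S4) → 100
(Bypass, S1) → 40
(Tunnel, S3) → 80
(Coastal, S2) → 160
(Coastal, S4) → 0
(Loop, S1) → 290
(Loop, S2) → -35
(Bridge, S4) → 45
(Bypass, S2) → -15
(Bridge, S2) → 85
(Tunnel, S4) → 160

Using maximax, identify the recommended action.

Row maxima: Coastal=160, Loop=290, Tunnel=210, Bridge=160, Bypass=255
Best best-case = 290 → Loop.

Loop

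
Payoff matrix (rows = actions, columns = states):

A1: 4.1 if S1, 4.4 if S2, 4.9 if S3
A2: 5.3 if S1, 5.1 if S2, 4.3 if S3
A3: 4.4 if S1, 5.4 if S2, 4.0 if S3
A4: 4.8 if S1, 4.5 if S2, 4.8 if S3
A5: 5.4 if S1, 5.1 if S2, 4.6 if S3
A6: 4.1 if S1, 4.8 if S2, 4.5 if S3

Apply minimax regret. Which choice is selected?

A5

Column bests: S1=5.4, S2=5.4, S3=4.9.
A1 regrets: 1.3, 1.0, 0.0 → max 1.3
A2 regrets: 0.1, 0.3, 0.6 → max 0.6
A3 regrets: 1.0, 0.0, 0.9 → max 1.0
A4 regrets: 0.6, 0.9, 0.1 → max 0.9
A5 regrets: 0.0, 0.3, 0.3 → max 0.3
A6 regrets: 1.3, 0.6, 0.4 → max 1.3
Smallest max regret = 0.3 → A5.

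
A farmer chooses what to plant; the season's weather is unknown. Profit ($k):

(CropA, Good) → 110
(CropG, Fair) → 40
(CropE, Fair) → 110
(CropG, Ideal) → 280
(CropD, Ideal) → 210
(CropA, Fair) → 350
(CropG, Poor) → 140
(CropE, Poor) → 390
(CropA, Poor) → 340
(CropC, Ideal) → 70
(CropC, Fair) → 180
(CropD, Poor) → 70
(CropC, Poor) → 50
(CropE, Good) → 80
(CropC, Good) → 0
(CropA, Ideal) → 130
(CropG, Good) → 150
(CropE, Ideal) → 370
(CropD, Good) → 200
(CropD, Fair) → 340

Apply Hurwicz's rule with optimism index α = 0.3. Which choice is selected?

CropD: 0.3·340 + 0.7·70 = 151
CropE: 0.3·390 + 0.7·80 = 173
CropA: 0.3·350 + 0.7·110 = 182
CropG: 0.3·280 + 0.7·40 = 112
CropC: 0.3·180 + 0.7·0 = 54
Highest Hurwicz score = 182 → CropA.

CropA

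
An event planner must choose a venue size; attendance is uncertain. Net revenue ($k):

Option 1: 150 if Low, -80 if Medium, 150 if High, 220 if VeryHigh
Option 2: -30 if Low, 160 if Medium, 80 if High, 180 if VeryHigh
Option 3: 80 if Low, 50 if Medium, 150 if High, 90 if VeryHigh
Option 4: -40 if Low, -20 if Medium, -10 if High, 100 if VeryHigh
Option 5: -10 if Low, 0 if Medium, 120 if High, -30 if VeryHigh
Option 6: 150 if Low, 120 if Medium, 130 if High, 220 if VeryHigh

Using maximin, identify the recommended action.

Row minima: Option 1=-80, Option 2=-30, Option 3=50, Option 4=-40, Option 5=-30, Option 6=120
Best worst-case = 120 → Option 6.

Option 6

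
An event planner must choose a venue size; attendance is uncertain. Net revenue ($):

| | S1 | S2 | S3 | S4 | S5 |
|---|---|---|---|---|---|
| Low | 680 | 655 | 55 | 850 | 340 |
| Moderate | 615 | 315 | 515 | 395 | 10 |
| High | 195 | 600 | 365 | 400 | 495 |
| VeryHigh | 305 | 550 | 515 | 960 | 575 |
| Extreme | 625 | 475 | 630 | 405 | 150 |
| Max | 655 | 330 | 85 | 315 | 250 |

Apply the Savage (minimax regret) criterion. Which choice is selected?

VeryHigh

Column bests: S1=680, S2=655, S3=630, S4=960, S5=575.
Low regrets: 0, 0, 575, 110, 235 → max 575
Moderate regrets: 65, 340, 115, 565, 565 → max 565
High regrets: 485, 55, 265, 560, 80 → max 560
VeryHigh regrets: 375, 105, 115, 0, 0 → max 375
Extreme regrets: 55, 180, 0, 555, 425 → max 555
Max regrets: 25, 325, 545, 645, 325 → max 645
Smallest max regret = 375 → VeryHigh.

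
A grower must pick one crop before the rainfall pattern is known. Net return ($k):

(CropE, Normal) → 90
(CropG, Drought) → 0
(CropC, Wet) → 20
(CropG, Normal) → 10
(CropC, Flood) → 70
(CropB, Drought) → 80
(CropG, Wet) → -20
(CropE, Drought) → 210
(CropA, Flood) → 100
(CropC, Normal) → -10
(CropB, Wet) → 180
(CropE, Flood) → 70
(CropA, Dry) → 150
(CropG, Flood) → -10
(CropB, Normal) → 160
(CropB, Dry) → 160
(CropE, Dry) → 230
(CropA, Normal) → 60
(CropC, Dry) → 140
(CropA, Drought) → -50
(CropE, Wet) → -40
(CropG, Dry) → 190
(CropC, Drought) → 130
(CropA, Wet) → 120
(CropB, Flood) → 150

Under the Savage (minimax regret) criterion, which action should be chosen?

CropB

Column bests: Drought=210, Dry=230, Normal=160, Wet=180, Flood=150.
CropE regrets: 0, 0, 70, 220, 80 → max 220
CropB regrets: 130, 70, 0, 0, 0 → max 130
CropG regrets: 210, 40, 150, 200, 160 → max 210
CropA regrets: 260, 80, 100, 60, 50 → max 260
CropC regrets: 80, 90, 170, 160, 80 → max 170
Smallest max regret = 130 → CropB.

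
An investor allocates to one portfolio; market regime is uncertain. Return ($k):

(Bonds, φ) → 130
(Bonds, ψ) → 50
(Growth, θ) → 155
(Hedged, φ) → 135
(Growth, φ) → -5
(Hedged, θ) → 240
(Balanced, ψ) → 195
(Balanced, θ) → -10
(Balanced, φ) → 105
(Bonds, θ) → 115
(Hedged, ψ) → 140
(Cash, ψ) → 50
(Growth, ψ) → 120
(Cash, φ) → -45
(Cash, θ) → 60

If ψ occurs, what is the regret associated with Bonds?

Best payoff under ψ is 195.
Regret = 195 − 50 = 145.

145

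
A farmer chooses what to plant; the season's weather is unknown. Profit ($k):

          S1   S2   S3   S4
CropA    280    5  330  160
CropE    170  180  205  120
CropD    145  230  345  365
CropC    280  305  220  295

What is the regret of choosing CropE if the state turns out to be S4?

245

Best payoff under S4 is 365.
Regret = 365 − 120 = 245.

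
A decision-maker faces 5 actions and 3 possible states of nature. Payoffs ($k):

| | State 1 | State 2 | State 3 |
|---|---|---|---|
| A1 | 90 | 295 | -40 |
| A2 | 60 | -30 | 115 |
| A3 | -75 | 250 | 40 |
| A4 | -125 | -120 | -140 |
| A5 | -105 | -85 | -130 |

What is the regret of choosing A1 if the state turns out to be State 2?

0

Best payoff under State 2 is 295.
Regret = 295 − 295 = 0.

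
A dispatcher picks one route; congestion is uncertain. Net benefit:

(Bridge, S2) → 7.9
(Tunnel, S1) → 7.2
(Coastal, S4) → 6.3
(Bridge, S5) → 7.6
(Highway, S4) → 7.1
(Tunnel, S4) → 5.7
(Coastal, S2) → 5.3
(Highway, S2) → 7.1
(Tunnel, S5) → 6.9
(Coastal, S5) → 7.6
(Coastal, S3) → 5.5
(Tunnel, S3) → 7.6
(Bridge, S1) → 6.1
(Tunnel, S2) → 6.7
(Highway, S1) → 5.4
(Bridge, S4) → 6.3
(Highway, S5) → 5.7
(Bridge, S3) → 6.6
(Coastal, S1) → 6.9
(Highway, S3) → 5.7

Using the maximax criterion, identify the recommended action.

Bridge

Row maxima: Tunnel=7.6, Highway=7.1, Bridge=7.9, Coastal=7.6
Best best-case = 7.9 → Bridge.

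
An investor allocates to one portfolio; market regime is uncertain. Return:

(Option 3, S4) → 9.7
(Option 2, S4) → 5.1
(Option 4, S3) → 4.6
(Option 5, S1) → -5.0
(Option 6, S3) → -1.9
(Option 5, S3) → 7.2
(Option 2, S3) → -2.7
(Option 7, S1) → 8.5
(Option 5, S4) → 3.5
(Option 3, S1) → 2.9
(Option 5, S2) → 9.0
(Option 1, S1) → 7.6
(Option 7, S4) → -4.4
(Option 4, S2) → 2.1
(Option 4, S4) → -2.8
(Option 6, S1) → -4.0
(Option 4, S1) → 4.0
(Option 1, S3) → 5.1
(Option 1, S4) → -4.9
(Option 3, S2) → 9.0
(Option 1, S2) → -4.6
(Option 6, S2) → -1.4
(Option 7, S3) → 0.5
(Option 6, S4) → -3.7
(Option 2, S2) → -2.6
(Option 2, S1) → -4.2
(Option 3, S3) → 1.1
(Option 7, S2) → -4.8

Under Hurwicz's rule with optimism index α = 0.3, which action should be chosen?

Option 1: 0.3·7.6 + 0.7·(-4.9) = -1.15
Option 2: 0.3·5.1 + 0.7·(-4.2) = -1.41
Option 3: 0.3·9.7 + 0.7·1.1 = 3.68
Option 4: 0.3·4.6 + 0.7·(-2.8) = -0.58
Option 5: 0.3·9.0 + 0.7·(-5.0) = -0.8
Option 6: 0.3·(-1.4) + 0.7·(-4.0) = -3.22
Option 7: 0.3·8.5 + 0.7·(-4.8) = -0.81
Highest Hurwicz score = 3.68 → Option 3.

Option 3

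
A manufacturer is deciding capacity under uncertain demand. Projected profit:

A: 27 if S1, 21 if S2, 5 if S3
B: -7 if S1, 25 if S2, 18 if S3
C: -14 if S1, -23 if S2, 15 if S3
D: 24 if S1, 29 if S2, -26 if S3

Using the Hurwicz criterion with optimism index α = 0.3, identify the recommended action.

A: 0.3·27 + 0.7·5 = 11.6
B: 0.3·25 + 0.7·(-7) = 2.6
C: 0.3·15 + 0.7·(-23) = -11.6
D: 0.3·29 + 0.7·(-26) = -9.5
Highest Hurwicz score = 11.6 → A.

A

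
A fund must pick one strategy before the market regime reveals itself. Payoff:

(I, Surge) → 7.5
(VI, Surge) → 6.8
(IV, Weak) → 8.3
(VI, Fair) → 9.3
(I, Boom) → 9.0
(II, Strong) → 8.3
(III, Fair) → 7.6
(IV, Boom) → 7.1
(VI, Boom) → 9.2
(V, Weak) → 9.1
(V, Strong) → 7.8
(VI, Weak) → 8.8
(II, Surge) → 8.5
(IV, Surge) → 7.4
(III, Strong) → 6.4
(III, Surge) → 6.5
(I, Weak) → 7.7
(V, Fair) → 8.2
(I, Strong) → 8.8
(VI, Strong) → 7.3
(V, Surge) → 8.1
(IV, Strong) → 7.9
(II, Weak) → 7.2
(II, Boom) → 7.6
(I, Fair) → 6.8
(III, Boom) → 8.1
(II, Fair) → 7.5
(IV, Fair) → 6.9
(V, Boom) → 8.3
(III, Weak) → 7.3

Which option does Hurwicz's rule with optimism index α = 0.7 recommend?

V

I: 0.7·9.0 + 0.3·6.8 = 8.34
II: 0.7·8.5 + 0.3·7.2 = 8.11
III: 0.7·8.1 + 0.3·6.4 = 7.59
IV: 0.7·8.3 + 0.3·6.9 = 7.88
V: 0.7·9.1 + 0.3·7.8 = 8.71
VI: 0.7·9.3 + 0.3·6.8 = 8.55
Highest Hurwicz score = 8.71 → V.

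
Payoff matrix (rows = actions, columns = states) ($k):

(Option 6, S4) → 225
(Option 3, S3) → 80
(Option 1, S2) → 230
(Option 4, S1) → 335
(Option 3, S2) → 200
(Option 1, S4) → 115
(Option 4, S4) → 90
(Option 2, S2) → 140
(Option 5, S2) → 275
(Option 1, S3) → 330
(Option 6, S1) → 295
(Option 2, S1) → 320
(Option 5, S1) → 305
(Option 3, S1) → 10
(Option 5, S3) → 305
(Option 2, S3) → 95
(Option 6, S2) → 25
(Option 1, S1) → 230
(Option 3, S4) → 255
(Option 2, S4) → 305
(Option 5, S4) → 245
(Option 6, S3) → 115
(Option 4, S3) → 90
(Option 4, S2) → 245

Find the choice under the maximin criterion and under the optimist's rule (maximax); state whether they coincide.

Row minima: Option 1=115, Option 2=95, Option 3=10, Option 4=90, Option 5=245, Option 6=25
Best worst-case = 245 → Option 5.
Row maxima: Option 1=330, Option 2=320, Option 3=255, Option 4=335, Option 5=305, Option 6=295
Best best-case = 335 → Option 4.

maximin → Option 5; maximax → Option 4 (disagree)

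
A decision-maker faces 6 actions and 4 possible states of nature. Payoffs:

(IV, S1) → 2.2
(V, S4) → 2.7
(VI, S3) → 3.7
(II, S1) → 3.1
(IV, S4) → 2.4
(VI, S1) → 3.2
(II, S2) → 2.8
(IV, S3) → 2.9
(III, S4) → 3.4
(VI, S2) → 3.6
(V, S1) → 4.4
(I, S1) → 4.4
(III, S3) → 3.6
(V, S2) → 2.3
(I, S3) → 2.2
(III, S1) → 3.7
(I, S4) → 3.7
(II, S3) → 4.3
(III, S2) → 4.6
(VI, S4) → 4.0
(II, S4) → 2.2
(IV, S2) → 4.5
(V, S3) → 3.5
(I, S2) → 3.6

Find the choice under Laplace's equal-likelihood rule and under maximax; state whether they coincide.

laplace → III; maximax → III (agree)

Row averages: I=3.475, II=3.1, III=3.825, IV=3, V=3.225, VI=3.625
Highest average = 3.825 → III.
Row maxima: I=4.4, II=4.3, III=4.6, IV=4.5, V=4.4, VI=4.0
Best best-case = 4.6 → III.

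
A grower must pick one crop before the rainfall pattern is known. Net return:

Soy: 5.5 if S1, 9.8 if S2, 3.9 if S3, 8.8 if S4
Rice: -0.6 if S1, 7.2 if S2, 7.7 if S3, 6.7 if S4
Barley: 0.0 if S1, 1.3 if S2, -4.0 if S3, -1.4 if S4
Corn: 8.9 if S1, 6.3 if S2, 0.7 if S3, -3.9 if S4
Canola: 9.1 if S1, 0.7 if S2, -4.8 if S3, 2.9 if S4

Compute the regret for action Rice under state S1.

Best payoff under S1 is 9.1.
Regret = 9.1 − (-0.6) = 9.7.

9.7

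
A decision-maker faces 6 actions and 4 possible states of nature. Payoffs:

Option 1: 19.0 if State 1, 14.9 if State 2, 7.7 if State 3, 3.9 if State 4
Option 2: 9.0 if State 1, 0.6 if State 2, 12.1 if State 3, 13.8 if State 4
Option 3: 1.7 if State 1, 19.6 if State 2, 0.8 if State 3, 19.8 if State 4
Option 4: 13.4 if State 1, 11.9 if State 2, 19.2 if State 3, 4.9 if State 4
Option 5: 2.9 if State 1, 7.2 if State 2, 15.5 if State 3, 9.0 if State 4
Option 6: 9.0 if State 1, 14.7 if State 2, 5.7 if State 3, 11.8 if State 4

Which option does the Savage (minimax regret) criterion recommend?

Column bests: State 1=19.0, State 2=19.6, State 3=19.2, State 4=19.8.
Option 1 regrets: 0.0, 4.7, 11.5, 15.9 → max 15.9
Option 2 regrets: 10.0, 19.0, 7.1, 6.0 → max 19.0
Option 3 regrets: 17.3, 0.0, 18.4, 0.0 → max 18.4
Option 4 regrets: 5.6, 7.7, 0.0, 14.9 → max 14.9
Option 5 regrets: 16.1, 12.4, 3.7, 10.8 → max 16.1
Option 6 regrets: 10.0, 4.9, 13.5, 8.0 → max 13.5
Smallest max regret = 13.5 → Option 6.

Option 6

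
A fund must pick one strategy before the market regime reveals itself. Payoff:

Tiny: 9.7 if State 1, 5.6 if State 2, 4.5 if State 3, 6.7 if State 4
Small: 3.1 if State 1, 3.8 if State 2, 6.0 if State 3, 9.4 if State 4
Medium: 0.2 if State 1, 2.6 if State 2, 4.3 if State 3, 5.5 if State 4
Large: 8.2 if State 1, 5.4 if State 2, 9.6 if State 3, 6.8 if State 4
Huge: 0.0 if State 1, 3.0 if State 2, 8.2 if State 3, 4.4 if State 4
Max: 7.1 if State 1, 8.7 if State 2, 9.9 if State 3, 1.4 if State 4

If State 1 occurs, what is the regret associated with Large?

Best payoff under State 1 is 9.7.
Regret = 9.7 − 8.2 = 1.5.

1.5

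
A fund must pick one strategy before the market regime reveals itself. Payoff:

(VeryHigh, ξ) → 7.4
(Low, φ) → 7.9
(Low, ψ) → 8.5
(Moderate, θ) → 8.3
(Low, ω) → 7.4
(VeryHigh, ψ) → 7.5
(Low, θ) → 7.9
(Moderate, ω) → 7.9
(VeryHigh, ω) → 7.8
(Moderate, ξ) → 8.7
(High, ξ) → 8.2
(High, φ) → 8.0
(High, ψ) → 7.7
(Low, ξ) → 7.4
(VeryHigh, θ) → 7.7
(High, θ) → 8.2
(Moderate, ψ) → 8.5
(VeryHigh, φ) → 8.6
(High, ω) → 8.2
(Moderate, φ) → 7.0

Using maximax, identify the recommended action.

Moderate

Row maxima: Low=8.5, Moderate=8.7, High=8.2, VeryHigh=8.6
Best best-case = 8.7 → Moderate.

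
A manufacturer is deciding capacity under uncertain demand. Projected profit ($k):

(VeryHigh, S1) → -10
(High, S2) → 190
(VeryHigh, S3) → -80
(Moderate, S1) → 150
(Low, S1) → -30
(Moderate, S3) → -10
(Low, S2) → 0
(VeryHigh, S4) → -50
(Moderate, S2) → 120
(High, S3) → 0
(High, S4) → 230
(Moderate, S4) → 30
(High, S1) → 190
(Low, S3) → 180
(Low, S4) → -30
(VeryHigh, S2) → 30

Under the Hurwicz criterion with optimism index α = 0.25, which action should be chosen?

Low: 0.25·180 + 0.75·(-30) = 22.5
Moderate: 0.25·150 + 0.75·(-10) = 30
High: 0.25·230 + 0.75·0 = 57.5
VeryHigh: 0.25·30 + 0.75·(-80) = -52.5
Highest Hurwicz score = 57.5 → High.

High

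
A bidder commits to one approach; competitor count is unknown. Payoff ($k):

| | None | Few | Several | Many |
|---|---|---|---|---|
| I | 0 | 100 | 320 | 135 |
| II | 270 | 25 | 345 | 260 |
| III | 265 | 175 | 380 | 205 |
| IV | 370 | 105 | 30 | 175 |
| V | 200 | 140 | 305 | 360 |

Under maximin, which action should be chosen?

Row minima: I=0, II=25, III=175, IV=30, V=140
Best worst-case = 175 → III.

III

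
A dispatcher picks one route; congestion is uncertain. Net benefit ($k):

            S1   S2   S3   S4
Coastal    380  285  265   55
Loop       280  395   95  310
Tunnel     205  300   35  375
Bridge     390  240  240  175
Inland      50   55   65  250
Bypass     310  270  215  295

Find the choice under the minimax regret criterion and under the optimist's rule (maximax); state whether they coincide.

Column bests: S1=390, S2=395, S3=265, S4=375.
Coastal regrets: 10, 110, 0, 320 → max 320
Loop regrets: 110, 0, 170, 65 → max 170
Tunnel regrets: 185, 95, 230, 0 → max 230
Bridge regrets: 0, 155, 25, 200 → max 200
Inland regrets: 340, 340, 200, 125 → max 340
Bypass regrets: 80, 125, 50, 80 → max 125
Smallest max regret = 125 → Bypass.
Row maxima: Coastal=380, Loop=395, Tunnel=375, Bridge=390, Inland=250, Bypass=310
Best best-case = 395 → Loop.

minimax regret → Bypass; maximax → Loop (disagree)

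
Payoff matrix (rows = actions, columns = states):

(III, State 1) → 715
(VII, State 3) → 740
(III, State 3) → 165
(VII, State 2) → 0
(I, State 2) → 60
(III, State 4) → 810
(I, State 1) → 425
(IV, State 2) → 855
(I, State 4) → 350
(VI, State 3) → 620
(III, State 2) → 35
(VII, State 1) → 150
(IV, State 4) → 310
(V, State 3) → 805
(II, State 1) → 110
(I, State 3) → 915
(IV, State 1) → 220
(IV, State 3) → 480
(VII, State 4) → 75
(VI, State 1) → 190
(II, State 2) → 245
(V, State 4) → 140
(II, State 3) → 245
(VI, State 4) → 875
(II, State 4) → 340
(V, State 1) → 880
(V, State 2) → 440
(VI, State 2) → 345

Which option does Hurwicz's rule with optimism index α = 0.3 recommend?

IV

I: 0.3·915 + 0.7·60 = 316.5
II: 0.3·340 + 0.7·110 = 179
III: 0.3·810 + 0.7·35 = 267.5
IV: 0.3·855 + 0.7·220 = 410.5
V: 0.3·880 + 0.7·140 = 362
VI: 0.3·875 + 0.7·190 = 395.5
VII: 0.3·740 + 0.7·0 = 222
Highest Hurwicz score = 410.5 → IV.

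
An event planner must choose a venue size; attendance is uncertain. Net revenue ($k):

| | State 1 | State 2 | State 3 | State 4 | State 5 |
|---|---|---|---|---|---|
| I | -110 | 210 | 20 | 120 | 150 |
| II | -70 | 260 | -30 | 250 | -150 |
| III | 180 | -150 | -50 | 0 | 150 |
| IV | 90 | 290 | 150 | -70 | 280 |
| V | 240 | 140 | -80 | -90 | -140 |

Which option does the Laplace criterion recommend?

IV

Row averages: I=78, II=52, III=26, IV=148, V=14
Highest average = 148 → IV.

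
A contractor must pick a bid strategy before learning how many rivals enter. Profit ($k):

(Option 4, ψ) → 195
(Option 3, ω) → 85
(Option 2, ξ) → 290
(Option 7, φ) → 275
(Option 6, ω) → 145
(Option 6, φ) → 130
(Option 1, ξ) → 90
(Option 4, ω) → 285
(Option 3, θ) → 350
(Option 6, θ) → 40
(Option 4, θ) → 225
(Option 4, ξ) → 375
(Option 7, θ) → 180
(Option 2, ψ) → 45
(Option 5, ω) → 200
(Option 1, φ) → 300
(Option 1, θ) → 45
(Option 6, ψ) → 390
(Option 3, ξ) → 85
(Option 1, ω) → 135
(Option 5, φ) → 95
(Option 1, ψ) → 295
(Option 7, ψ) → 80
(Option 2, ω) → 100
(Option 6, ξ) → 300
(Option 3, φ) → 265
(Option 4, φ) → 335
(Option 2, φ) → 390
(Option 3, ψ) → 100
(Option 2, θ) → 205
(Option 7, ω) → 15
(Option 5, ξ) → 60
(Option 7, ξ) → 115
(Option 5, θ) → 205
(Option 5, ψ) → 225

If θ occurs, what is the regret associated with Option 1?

305

Best payoff under θ is 350.
Regret = 350 − 45 = 305.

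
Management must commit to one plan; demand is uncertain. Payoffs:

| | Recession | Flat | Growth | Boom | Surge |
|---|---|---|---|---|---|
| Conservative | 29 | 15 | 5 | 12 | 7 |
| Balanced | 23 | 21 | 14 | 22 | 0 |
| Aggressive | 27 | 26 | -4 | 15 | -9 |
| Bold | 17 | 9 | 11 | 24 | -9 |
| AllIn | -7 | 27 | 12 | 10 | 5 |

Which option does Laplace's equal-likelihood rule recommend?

Row averages: Conservative=13.6, Balanced=16, Aggressive=11, Bold=10.4, AllIn=9.4
Highest average = 16 → Balanced.

Balanced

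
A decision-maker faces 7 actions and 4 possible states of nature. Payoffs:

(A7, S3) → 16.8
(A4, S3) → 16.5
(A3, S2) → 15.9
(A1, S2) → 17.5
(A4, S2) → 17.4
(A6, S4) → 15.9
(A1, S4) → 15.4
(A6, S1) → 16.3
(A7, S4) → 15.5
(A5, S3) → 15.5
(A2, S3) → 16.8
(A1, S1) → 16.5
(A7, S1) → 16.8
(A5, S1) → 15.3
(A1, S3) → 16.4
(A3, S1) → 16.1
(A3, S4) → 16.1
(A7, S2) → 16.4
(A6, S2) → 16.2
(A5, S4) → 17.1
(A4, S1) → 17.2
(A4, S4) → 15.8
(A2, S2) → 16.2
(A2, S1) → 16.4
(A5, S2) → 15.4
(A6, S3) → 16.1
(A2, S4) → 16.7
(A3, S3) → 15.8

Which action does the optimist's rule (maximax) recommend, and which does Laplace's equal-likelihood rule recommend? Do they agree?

maximax → A1; laplace → A4 (disagree)

Row maxima: A1=17.5, A2=16.8, A3=16.1, A4=17.4, A5=17.1, A6=16.3, A7=16.8
Best best-case = 17.5 → A1.
Row averages: A1=16.45, A2=16.525, A3=15.975, A4=16.725, A5=15.825, A6=16.125, A7=16.375
Highest average = 16.725 → A4.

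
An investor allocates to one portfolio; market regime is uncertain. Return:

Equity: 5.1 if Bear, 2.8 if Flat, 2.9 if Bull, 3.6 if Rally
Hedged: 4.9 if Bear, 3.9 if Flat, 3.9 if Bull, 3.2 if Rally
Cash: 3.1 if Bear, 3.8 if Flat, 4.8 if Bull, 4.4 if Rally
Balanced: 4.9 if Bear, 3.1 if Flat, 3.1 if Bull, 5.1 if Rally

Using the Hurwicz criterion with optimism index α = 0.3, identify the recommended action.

Equity: 0.3·5.1 + 0.7·2.8 = 3.49
Hedged: 0.3·4.9 + 0.7·3.2 = 3.71
Cash: 0.3·4.8 + 0.7·3.1 = 3.61
Balanced: 0.3·5.1 + 0.7·3.1 = 3.7
Highest Hurwicz score = 3.71 → Hedged.

Hedged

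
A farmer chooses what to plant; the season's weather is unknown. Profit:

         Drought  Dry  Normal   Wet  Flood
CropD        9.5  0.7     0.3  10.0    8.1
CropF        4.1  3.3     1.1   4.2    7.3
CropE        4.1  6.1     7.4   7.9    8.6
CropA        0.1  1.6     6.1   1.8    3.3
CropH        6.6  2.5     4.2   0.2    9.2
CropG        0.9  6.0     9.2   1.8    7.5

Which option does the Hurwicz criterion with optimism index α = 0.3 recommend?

CropD: 0.3·10.0 + 0.7·0.3 = 3.21
CropF: 0.3·7.3 + 0.7·1.1 = 2.96
CropE: 0.3·8.6 + 0.7·4.1 = 5.45
CropA: 0.3·6.1 + 0.7·0.1 = 1.9
CropH: 0.3·9.2 + 0.7·0.2 = 2.9
CropG: 0.3·9.2 + 0.7·0.9 = 3.39
Highest Hurwicz score = 5.45 → CropE.

CropE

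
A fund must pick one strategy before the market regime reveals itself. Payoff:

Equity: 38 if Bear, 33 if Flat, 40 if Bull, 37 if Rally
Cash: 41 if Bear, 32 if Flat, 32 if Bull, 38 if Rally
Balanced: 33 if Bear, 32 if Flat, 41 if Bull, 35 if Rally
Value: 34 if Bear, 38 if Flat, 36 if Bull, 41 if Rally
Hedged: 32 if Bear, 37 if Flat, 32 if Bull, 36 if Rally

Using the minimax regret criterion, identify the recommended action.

Equity

Column bests: Bear=41, Flat=38, Bull=41, Rally=41.
Equity regrets: 3, 5, 1, 4 → max 5
Cash regrets: 0, 6, 9, 3 → max 9
Balanced regrets: 8, 6, 0, 6 → max 8
Value regrets: 7, 0, 5, 0 → max 7
Hedged regrets: 9, 1, 9, 5 → max 9
Smallest max regret = 5 → Equity.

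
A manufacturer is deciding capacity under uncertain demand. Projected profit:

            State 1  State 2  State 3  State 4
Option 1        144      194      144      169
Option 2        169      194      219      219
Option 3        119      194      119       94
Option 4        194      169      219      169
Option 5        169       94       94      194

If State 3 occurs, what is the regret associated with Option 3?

Best payoff under State 3 is 219.
Regret = 219 − 119 = 100.

100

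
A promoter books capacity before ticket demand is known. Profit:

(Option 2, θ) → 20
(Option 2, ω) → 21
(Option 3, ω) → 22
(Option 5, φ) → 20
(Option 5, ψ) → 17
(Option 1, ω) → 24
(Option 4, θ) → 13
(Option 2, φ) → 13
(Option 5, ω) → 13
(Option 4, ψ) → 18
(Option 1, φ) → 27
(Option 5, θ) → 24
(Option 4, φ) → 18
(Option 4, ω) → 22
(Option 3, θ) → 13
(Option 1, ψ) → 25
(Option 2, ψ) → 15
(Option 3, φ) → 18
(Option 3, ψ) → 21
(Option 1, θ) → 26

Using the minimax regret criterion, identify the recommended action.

Option 1

Column bests: θ=26, φ=27, ψ=25, ω=24.
Option 1 regrets: 0, 0, 0, 0 → max 0
Option 2 regrets: 6, 14, 10, 3 → max 14
Option 3 regrets: 13, 9, 4, 2 → max 13
Option 4 regrets: 13, 9, 7, 2 → max 13
Option 5 regrets: 2, 7, 8, 11 → max 11
Smallest max regret = 0 → Option 1.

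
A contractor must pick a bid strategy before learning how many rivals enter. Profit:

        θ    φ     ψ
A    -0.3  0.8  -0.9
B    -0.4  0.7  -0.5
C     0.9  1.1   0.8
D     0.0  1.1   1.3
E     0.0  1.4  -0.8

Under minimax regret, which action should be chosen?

Column bests: θ=0.9, φ=1.4, ψ=1.3.
A regrets: 1.2, 0.6, 2.2 → max 2.2
B regrets: 1.3, 0.7, 1.8 → max 1.8
C regrets: 0.0, 0.3, 0.5 → max 0.5
D regrets: 0.9, 0.3, 0.0 → max 0.9
E regrets: 0.9, 0.0, 2.1 → max 2.1
Smallest max regret = 0.5 → C.

C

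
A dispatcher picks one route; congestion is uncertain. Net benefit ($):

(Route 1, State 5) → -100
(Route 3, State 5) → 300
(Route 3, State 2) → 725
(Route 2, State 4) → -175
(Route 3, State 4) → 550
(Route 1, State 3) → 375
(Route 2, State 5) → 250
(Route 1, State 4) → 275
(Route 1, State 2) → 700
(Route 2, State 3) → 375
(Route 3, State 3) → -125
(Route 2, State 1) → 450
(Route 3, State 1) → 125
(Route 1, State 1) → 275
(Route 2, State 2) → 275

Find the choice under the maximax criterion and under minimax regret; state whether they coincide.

Row maxima: Route 1=700, Route 2=450, Route 3=725
Best best-case = 725 → Route 3.
Column bests: State 1=450, State 2=725, State 3=375, State 4=550, State 5=300.
Route 1 regrets: 175, 25, 0, 275, 400 → max 400
Route 2 regrets: 0, 450, 0, 725, 50 → max 725
Route 3 regrets: 325, 0, 500, 0, 0 → max 500
Smallest max regret = 400 → Route 1.

maximax → Route 3; minimax regret → Route 1 (disagree)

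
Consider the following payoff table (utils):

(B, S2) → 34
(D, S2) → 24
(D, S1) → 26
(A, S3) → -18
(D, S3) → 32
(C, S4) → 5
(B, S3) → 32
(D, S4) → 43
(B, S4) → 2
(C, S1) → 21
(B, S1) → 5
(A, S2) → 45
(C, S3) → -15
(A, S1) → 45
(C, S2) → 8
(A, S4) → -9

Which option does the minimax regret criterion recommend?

Column bests: S1=45, S2=45, S3=32, S4=43.
A regrets: 0, 0, 50, 52 → max 52
B regrets: 40, 11, 0, 41 → max 41
C regrets: 24, 37, 47, 38 → max 47
D regrets: 19, 21, 0, 0 → max 21
Smallest max regret = 21 → D.

D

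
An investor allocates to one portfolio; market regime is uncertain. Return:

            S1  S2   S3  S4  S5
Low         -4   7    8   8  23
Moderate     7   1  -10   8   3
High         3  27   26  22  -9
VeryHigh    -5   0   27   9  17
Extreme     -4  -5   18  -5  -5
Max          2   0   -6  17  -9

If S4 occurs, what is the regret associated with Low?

Best payoff under S4 is 22.
Regret = 22 − 8 = 14.

14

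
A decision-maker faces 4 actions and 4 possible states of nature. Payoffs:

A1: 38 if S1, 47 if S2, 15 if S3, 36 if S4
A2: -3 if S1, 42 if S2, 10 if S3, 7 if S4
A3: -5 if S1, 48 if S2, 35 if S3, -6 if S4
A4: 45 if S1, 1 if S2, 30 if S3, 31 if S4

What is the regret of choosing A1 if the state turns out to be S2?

Best payoff under S2 is 48.
Regret = 48 − 47 = 1.

1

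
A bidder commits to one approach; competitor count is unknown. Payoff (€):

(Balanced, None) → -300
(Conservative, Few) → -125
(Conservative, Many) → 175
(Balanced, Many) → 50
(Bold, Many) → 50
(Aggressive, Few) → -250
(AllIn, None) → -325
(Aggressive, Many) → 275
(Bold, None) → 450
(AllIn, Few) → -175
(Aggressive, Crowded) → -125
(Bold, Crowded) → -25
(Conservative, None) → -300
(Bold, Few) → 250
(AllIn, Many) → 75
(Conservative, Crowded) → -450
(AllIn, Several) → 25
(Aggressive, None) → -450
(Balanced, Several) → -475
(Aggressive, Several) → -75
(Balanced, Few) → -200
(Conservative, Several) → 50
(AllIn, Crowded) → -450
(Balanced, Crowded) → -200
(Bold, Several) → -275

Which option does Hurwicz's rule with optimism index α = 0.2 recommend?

Bold

Conservative: 0.2·175 + 0.8·(-450) = -325
Balanced: 0.2·50 + 0.8·(-475) = -370
Aggressive: 0.2·275 + 0.8·(-450) = -305
Bold: 0.2·450 + 0.8·(-275) = -130
AllIn: 0.2·75 + 0.8·(-450) = -345
Highest Hurwicz score = -130 → Bold.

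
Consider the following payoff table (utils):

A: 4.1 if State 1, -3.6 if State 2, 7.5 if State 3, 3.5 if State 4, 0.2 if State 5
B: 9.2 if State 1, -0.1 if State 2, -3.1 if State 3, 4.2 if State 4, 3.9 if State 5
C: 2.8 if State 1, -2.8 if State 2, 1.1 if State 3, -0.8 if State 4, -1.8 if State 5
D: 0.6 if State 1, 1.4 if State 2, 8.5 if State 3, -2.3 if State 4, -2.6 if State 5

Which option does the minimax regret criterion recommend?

A

Column bests: State 1=9.2, State 2=1.4, State 3=8.5, State 4=4.2, State 5=3.9.
A regrets: 5.1, 5.0, 1.0, 0.7, 3.7 → max 5.1
B regrets: 0.0, 1.5, 11.6, 0.0, 0.0 → max 11.6
C regrets: 6.4, 4.2, 7.4, 5.0, 5.7 → max 7.4
D regrets: 8.6, 0.0, 0.0, 6.5, 6.5 → max 8.6
Smallest max regret = 5.1 → A.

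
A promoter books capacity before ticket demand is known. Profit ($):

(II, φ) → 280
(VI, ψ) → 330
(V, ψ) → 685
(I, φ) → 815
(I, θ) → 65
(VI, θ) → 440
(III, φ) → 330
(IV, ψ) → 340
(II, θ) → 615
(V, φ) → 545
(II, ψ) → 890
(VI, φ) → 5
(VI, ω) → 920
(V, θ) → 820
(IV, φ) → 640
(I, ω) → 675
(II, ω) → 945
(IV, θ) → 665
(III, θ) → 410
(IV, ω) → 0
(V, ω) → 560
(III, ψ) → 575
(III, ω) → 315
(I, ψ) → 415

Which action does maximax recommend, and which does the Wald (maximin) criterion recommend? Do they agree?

maximax → II; maximin → V (disagree)

Row maxima: I=815, II=945, III=575, IV=665, V=820, VI=920
Best best-case = 945 → II.
Row minima: I=65, II=280, III=315, IV=0, V=545, VI=5
Best worst-case = 545 → V.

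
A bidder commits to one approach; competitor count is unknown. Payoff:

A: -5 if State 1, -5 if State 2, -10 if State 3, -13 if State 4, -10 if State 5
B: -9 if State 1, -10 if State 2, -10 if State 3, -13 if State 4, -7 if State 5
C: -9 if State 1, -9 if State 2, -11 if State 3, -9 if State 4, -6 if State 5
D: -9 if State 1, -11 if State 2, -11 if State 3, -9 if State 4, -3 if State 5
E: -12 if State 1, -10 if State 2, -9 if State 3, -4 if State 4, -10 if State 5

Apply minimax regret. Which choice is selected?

Column bests: State 1=-5, State 2=-5, State 3=-9, State 4=-4, State 5=-3.
A regrets: 0, 0, 1, 9, 7 → max 9
B regrets: 4, 5, 1, 9, 4 → max 9
C regrets: 4, 4, 2, 5, 3 → max 5
D regrets: 4, 6, 2, 5, 0 → max 6
E regrets: 7, 5, 0, 0, 7 → max 7
Smallest max regret = 5 → C.

C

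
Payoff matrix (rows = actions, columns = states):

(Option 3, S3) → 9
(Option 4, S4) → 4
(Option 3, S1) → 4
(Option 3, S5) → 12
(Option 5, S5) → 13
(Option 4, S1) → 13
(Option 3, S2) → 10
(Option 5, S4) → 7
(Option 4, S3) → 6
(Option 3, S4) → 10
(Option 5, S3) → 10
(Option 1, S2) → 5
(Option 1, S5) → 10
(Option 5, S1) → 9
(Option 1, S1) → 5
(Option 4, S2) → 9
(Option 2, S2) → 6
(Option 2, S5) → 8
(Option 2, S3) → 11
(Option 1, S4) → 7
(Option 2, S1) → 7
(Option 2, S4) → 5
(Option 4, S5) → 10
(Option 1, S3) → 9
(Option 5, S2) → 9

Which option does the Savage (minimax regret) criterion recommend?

Option 5

Column bests: S1=13, S2=10, S3=11, S4=10, S5=13.
Option 1 regrets: 8, 5, 2, 3, 3 → max 8
Option 2 regrets: 6, 4, 0, 5, 5 → max 6
Option 3 regrets: 9, 0, 2, 0, 1 → max 9
Option 4 regrets: 0, 1, 5, 6, 3 → max 6
Option 5 regrets: 4, 1, 1, 3, 0 → max 4
Smallest max regret = 4 → Option 5.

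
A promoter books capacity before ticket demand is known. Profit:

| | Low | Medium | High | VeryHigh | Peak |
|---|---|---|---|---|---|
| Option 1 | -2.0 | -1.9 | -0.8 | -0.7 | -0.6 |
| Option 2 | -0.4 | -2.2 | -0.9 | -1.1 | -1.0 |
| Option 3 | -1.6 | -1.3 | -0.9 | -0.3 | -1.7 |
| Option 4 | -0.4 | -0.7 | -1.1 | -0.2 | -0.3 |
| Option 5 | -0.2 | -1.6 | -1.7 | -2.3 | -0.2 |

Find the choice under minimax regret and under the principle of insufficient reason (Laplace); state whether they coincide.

minimax regret → Option 4; laplace → Option 4 (agree)

Column bests: Low=-0.2, Medium=-0.7, High=-0.8, VeryHigh=-0.2, Peak=-0.2.
Option 1 regrets: 1.8, 1.2, 0.0, 0.5, 0.4 → max 1.8
Option 2 regrets: 0.2, 1.5, 0.1, 0.9, 0.8 → max 1.5
Option 3 regrets: 1.4, 0.6, 0.1, 0.1, 1.5 → max 1.5
Option 4 regrets: 0.2, 0.0, 0.3, 0.0, 0.1 → max 0.3
Option 5 regrets: 0.0, 0.9, 0.9, 2.1, 0.0 → max 2.1
Smallest max regret = 0.3 → Option 4.
Row averages: Option 1=-1.2, Option 2=-1.12, Option 3=-1.16, Option 4=-0.54, Option 5=-1.2
Highest average = -0.54 → Option 4.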